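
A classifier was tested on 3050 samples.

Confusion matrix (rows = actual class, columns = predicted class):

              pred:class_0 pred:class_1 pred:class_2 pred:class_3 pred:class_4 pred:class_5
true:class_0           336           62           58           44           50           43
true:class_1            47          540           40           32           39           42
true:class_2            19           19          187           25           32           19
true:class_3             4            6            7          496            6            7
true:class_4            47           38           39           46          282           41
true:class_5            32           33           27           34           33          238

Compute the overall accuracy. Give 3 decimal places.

0.682

Accuracy = trace / total = (336+540+187+496+282+238=2079) / 3050 = 2079/3050 = 0.682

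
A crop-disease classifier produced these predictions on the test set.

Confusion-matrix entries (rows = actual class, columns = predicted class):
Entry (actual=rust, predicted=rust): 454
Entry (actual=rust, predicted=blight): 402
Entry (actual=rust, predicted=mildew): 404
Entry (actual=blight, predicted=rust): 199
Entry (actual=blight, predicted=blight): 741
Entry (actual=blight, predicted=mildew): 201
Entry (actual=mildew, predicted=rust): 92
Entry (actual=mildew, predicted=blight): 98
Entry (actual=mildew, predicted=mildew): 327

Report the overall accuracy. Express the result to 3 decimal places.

Accuracy = trace / total = (454+741+327=1522) / 2918 = 1522/2918 = 0.522

0.522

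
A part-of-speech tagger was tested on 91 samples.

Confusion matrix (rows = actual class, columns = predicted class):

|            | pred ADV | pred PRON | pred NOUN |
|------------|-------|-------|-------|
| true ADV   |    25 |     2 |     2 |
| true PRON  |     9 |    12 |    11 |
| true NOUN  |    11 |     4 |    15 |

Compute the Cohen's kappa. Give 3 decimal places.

0.362

Observed agreement pₒ = trace/N = 52/91 = 0.5714
Expected agreement pₑ = Σ (rowᵢ·colᵢ)/N² = (29·45 + 32·18 + 30·28)/91² = 0.3286
κ = (pₒ − pₑ)/(1 − pₑ) = (0.5714 − 0.3286)/(1 − 0.3286) = 0.362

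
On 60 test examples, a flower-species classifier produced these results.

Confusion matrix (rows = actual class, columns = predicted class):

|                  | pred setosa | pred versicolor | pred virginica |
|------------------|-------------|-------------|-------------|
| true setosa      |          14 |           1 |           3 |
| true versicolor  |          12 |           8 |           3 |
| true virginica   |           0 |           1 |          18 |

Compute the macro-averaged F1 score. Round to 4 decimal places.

Per-class F1 score (2·TP/(2·TP+FP+FN)):
  setosa: TP=14, FP=12+0=12, FN=1+3=4 → 28/44 = 0.63636
  versicolor: TP=8, FP=1+1=2, FN=12+3=15 → 16/33 = 0.48485
  virginica: TP=18, FP=3+3=6, FN=0+1=1 → 36/43 = 0.83721
Macro-F1 score = mean = (0.63636 + 0.48485 + 0.83721) / 3 = 0.6528

0.6528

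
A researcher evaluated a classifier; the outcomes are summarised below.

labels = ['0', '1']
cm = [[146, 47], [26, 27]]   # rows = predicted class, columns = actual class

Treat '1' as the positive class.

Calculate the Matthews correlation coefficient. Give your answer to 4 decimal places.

MCC = (TP·TN − FP·FN) / √((TP+FP)(TP+FN)(TN+FP)(TN+FN))
Numerator = 27·146 − 26·47 = 2720
Denominator = √(53·74·172·193) = √130194712 = 11410.2897
MCC = 2720 / 11410.2897 = 0.2384

0.2384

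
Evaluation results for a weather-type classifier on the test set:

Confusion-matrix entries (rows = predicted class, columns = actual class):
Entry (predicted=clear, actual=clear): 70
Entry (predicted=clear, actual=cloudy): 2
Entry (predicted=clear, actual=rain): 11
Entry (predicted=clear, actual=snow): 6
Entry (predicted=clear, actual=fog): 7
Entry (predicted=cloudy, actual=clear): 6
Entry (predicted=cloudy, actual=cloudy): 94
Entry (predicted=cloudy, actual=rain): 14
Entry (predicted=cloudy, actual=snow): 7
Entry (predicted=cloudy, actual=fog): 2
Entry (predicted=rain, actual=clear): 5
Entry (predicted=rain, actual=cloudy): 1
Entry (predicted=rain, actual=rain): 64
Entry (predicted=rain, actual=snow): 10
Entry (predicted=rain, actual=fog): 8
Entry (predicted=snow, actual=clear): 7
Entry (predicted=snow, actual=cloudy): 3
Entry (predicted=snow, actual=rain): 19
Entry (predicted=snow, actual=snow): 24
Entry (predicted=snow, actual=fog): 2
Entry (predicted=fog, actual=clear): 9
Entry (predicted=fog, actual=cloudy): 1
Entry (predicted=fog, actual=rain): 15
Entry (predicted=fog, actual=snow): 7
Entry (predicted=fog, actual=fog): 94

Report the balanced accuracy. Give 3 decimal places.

Balanced accuracy = mean of per-class recall.
  clear: recall = 70/97 = 0.7216
  cloudy: recall = 94/101 = 0.9307
  rain: recall = 64/123 = 0.5203
  snow: recall = 24/54 = 0.4444
  fog: recall = 94/113 = 0.8319
Mean = (0.7216 + 0.9307 + 0.5203 + 0.4444 + 0.8319) / 5 = 0.690

0.690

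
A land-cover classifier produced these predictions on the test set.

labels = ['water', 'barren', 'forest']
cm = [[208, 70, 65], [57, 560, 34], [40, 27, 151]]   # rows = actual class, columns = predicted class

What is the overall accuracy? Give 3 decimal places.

Accuracy = trace / total = (208+560+151=919) / 1212 = 919/1212 = 0.758

0.758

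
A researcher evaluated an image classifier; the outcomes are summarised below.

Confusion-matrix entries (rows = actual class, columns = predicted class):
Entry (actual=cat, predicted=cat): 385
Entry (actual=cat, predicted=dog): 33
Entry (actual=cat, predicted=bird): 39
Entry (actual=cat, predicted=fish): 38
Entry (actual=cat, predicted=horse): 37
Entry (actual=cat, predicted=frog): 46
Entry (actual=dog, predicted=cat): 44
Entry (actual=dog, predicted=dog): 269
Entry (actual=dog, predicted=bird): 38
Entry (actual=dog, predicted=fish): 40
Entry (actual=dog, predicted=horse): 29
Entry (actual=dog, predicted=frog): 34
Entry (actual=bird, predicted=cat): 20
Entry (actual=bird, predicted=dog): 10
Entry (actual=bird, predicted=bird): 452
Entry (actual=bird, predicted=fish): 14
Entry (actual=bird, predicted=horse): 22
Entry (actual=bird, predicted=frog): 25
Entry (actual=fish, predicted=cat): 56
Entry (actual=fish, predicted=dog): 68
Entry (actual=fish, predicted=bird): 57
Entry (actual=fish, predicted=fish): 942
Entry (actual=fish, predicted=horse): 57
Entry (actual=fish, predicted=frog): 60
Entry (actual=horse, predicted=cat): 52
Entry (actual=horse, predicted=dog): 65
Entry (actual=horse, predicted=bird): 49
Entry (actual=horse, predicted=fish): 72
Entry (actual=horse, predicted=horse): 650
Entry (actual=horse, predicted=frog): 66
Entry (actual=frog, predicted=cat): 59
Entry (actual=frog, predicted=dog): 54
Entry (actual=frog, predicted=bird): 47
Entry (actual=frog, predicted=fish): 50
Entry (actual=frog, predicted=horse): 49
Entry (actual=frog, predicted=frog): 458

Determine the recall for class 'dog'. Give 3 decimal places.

One-vs-rest for 'dog': TP = diagonal; FP = other classes predicted 'dog'; FN = 'dog' predicted as other.
recall = TP/(TP+FN).
dog: TP=269, FN=44+38+40+29+34=185 → 269/454 = 0.5925

0.593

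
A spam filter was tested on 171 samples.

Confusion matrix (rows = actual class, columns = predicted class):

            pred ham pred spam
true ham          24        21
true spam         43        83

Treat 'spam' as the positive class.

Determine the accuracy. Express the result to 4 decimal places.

Accuracy = (TP+TN)/N = (83+24)/171 = 0.6257

0.6257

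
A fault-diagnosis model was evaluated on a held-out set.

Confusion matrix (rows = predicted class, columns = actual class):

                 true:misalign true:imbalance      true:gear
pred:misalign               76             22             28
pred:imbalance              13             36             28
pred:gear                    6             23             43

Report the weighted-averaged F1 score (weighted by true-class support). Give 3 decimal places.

0.553

Per-class F1 score (2·TP/(2·TP+FP+FN)):
  misalign: TP=76, FP=22+28=50, FN=13+6=19 → 152/221 = 0.6878
  imbalance: TP=36, FP=13+28=41, FN=22+23=45 → 72/158 = 0.4557
  gear: TP=43, FP=6+23=29, FN=28+28=56 → 86/171 = 0.5029
Weighted-F1 score = Σ (supportᵢ/N)·F1 scoreᵢ with N=275: (95/275)·0.6878 + (81/275)·0.4557 + (99/275)·0.5029 = 0.553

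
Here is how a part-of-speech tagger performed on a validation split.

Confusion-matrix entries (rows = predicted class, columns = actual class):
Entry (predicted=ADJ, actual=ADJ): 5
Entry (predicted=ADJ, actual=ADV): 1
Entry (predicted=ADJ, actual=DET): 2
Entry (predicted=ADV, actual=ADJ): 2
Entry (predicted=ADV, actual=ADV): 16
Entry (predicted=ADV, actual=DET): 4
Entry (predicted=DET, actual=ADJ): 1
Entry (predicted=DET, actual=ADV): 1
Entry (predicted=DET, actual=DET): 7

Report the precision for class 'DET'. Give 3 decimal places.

One-vs-rest for 'DET': TP = diagonal; FP = other classes predicted 'DET'; FN = 'DET' predicted as other.
precision = TP/(TP+FP).
DET: TP=7, FP=1+1=2 → 7/9 = 0.7778

0.778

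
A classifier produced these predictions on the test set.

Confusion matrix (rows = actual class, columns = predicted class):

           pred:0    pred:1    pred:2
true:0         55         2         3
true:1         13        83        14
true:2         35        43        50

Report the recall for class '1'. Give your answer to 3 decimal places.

0.755

recall = TP/(TP+FN).
1: TP=83, FN=13+14=27 → 83/110 = 0.7545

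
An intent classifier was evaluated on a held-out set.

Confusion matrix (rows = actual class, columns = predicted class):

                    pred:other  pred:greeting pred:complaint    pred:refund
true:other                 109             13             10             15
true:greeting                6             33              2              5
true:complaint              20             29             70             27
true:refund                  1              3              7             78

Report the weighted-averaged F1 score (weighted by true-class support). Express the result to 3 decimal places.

0.677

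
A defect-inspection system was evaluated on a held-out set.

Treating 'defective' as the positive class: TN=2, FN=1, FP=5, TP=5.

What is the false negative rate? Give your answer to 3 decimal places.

0.167

FNR = FN/(FN+TP) = 1/(1+5) = 0.167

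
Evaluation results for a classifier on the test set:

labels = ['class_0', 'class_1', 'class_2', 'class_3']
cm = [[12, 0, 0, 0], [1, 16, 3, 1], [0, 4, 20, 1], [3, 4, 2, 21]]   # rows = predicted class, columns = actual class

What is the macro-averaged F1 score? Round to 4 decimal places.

0.7902

Per-class F1 score (2·TP/(2·TP+FP+FN)):
  class_0: TP=12, FP=0+0+0=0, FN=1+0+3=4 → 24/28 = 0.85714
  class_1: TP=16, FP=1+3+1=5, FN=0+4+4=8 → 32/45 = 0.71111
  class_2: TP=20, FP=0+4+1=5, FN=0+3+2=5 → 40/50 = 0.80000
  class_3: TP=21, FP=3+4+2=9, FN=0+1+1=2 → 42/53 = 0.79245
Macro-F1 score = mean = (0.85714 + 0.71111 + 0.80000 + 0.79245) / 4 = 0.7902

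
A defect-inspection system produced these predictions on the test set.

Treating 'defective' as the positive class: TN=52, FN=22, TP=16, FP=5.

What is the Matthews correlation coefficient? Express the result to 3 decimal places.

MCC = (TP·TN − FP·FN) / √((TP+FP)(TP+FN)(TN+FP)(TN+FN))
Numerator = 16·52 − 5·22 = 722
Denominator = √(21·38·57·74) = √3365964 = 1834.6564
MCC = 722 / 1834.6564 = 0.394

0.394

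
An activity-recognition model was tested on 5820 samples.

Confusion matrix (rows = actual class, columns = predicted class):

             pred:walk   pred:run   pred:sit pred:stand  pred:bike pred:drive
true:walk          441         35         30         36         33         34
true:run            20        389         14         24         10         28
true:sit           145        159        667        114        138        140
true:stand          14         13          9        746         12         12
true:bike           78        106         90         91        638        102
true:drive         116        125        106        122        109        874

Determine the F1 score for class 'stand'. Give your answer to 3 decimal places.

Take TP from the diagonal, FP from the rest of the 'stand' prediction marginal, FN from the rest of the 'stand' actual marginal.
F1 score = 2·TP/(2·TP+FP+FN).
stand: TP=746, FP=36+24+114+91+122=387, FN=14+13+9+12+12=60 → 1492/1939 = 0.7695

0.769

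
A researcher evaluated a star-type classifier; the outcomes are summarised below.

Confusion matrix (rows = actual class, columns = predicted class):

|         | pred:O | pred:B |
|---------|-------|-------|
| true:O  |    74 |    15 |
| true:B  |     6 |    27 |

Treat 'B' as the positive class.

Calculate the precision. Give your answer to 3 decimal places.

0.643

Precision = TP/(TP+FP) = 27/(27+15) = 27/42 = 0.643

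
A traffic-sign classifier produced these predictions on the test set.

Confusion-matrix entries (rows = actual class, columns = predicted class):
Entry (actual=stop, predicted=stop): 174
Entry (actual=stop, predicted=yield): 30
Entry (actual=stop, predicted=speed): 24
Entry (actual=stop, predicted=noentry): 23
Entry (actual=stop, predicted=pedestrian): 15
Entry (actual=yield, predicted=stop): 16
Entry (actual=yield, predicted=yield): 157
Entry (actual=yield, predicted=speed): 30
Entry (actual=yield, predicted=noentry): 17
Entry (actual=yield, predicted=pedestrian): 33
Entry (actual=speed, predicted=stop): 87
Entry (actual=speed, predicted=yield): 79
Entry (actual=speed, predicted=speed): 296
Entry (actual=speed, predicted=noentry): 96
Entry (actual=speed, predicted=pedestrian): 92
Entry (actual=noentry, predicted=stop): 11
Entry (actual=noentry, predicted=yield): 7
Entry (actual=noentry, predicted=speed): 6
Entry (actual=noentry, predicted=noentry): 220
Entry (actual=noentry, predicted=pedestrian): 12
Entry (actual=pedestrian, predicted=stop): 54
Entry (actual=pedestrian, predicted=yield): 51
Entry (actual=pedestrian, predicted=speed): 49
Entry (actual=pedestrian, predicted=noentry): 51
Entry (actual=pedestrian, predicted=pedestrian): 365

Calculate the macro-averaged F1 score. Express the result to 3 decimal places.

Per-class F1 score (2·TP/(2·TP+FP+FN)):
  stop: TP=174, FP=16+87+11+54=168, FN=30+24+23+15=92 → 348/608 = 0.5724
  yield: TP=157, FP=30+79+7+51=167, FN=16+30+17+33=96 → 314/577 = 0.5442
  speed: TP=296, FP=24+30+6+49=109, FN=87+79+96+92=354 → 592/1055 = 0.5611
  noentry: TP=220, FP=23+17+96+51=187, FN=11+7+6+12=36 → 440/663 = 0.6637
  pedestrian: TP=365, FP=15+33+92+12=152, FN=54+51+49+51=205 → 730/1087 = 0.6716
Macro-F1 score = mean = (0.5724 + 0.5442 + 0.5611 + 0.6637 + 0.6716) / 5 = 0.603

0.603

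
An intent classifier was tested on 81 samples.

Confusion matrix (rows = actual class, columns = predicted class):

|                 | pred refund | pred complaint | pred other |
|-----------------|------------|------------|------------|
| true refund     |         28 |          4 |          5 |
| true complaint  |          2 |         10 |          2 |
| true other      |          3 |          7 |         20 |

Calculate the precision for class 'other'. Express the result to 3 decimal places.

0.741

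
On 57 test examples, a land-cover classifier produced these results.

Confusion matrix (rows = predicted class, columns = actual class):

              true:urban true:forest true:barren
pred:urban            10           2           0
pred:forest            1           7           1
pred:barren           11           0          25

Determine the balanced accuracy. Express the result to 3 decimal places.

Balanced accuracy = mean of per-class recall.
  urban: recall = 10/22 = 0.4545
  forest: recall = 7/9 = 0.7778
  barren: recall = 25/26 = 0.9615
Mean = (0.4545 + 0.7778 + 0.9615) / 3 = 0.731

0.731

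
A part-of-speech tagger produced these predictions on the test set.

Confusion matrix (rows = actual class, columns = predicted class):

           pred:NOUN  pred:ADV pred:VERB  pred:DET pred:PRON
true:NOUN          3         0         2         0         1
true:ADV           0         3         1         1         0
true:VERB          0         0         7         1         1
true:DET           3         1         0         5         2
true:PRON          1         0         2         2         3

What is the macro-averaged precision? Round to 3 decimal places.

Per-class precision (TP/(TP+FP)):
  NOUN: TP=3, FP=0+0+3+1=4 → 3/7 = 0.4286
  ADV: TP=3, FP=0+0+1+0=1 → 3/4 = 0.7500
  VERB: TP=7, FP=2+1+0+2=5 → 7/12 = 0.5833
  DET: TP=5, FP=0+1+1+2=4 → 5/9 = 0.5556
  PRON: TP=3, FP=1+0+1+2=4 → 3/7 = 0.4286
Macro-precision = mean = (0.4286 + 0.7500 + 0.5833 + 0.5556 + 0.4286) / 5 = 0.549

0.549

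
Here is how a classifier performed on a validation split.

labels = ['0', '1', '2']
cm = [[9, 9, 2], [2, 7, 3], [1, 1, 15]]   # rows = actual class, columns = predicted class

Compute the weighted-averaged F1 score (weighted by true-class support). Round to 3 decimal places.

0.629

Per-class F1 score (2·TP/(2·TP+FP+FN)):
  0: TP=9, FP=2+1=3, FN=9+2=11 → 18/32 = 0.5625
  1: TP=7, FP=9+1=10, FN=2+3=5 → 14/29 = 0.4828
  2: TP=15, FP=2+3=5, FN=1+1=2 → 30/37 = 0.8108
Weighted-F1 score = Σ (supportᵢ/N)·F1 scoreᵢ with N=49: (20/49)·0.5625 + (12/49)·0.4828 + (17/49)·0.8108 = 0.629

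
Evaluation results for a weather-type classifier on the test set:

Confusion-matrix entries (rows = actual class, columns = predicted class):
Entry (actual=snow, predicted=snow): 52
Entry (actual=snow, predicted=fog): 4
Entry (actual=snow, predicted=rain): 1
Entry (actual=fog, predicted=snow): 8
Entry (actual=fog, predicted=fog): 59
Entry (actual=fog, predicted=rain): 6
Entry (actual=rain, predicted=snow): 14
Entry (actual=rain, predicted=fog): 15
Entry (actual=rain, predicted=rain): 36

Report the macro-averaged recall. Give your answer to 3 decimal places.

0.758

Per-class recall (TP/(TP+FN)):
  snow: TP=52, FN=4+1=5 → 52/57 = 0.9123
  fog: TP=59, FN=8+6=14 → 59/73 = 0.8082
  rain: TP=36, FN=14+15=29 → 36/65 = 0.5538
Macro-recall = mean = (0.9123 + 0.8082 + 0.5538) / 3 = 0.758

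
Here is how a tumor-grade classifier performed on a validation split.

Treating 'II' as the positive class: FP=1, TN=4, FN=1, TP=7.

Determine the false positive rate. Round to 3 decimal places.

0.200

FPR = FP/(FP+TN) = 1/(1+4) = 0.200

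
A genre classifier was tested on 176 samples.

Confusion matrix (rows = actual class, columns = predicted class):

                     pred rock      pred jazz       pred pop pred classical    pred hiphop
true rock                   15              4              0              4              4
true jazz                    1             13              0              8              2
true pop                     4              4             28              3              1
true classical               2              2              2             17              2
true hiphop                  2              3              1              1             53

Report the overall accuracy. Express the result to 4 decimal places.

0.7159

Accuracy = trace / total = (15+13+28+17+53=126) / 176 = 126/176 = 0.7159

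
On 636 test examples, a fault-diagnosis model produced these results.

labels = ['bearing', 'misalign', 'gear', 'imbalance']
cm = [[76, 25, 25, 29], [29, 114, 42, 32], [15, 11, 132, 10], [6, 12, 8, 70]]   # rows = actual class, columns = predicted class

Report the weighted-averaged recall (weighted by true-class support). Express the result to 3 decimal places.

Per-class recall (TP/(TP+FN)):
  bearing: TP=76, FN=25+25+29=79 → 76/155 = 0.4903
  misalign: TP=114, FN=29+42+32=103 → 114/217 = 0.5253
  gear: TP=132, FN=15+11+10=36 → 132/168 = 0.7857
  imbalance: TP=70, FN=6+12+8=26 → 70/96 = 0.7292
Weighted-recall = Σ (supportᵢ/N)·recallᵢ with N=636: (155/636)·0.4903 + (217/636)·0.5253 + (168/636)·0.7857 + (96/636)·0.7292 = 0.616

0.616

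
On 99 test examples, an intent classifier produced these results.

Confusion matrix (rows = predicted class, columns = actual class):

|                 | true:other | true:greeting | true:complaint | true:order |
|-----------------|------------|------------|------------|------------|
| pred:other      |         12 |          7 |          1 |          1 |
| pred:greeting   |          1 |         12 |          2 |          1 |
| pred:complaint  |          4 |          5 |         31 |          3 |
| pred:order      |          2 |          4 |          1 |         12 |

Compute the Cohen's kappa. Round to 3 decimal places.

0.555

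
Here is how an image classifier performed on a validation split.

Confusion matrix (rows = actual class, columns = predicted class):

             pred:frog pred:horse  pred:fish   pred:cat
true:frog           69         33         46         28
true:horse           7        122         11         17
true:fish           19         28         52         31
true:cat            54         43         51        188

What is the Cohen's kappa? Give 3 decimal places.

Observed agreement pₒ = trace/N = 431/799 = 0.5394
Expected agreement pₑ = Σ (rowᵢ·colᵢ)/N² = (176·149 + 157·226 + 130·160 + 336·264)/799² = 0.2682
κ = (pₒ − pₑ)/(1 − pₑ) = (0.5394 − 0.2682)/(1 − 0.2682) = 0.371

0.371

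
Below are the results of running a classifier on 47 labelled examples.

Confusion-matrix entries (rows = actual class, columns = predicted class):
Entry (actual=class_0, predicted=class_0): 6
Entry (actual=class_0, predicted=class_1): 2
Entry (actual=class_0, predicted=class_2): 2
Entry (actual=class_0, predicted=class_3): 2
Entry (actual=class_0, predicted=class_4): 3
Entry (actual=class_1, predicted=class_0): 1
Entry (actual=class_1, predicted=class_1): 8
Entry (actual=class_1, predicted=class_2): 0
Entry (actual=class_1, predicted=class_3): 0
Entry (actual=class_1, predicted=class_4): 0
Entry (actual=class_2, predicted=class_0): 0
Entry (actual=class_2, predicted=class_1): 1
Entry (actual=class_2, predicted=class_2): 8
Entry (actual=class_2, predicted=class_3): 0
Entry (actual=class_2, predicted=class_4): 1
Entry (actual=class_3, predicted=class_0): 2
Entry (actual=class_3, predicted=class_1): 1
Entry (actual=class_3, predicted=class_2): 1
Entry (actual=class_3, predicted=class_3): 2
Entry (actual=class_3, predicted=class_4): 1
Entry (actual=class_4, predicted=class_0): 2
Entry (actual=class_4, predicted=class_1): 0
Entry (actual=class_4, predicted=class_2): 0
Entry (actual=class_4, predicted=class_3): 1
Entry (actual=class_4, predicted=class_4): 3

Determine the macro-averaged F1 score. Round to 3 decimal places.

0.549

Per-class F1 score (2·TP/(2·TP+FP+FN)):
  class_0: TP=6, FP=1+0+2+2=5, FN=2+2+2+3=9 → 12/26 = 0.4615
  class_1: TP=8, FP=2+1+1+0=4, FN=1+0+0+0=1 → 16/21 = 0.7619
  class_2: TP=8, FP=2+0+1+0=3, FN=0+1+0+1=2 → 16/21 = 0.7619
  class_3: TP=2, FP=2+0+0+1=3, FN=2+1+1+1=5 → 4/12 = 0.3333
  class_4: TP=3, FP=3+0+1+1=5, FN=2+0+0+1=3 → 6/14 = 0.4286
Macro-F1 score = mean = (0.4615 + 0.7619 + 0.7619 + 0.3333 + 0.4286) / 5 = 0.549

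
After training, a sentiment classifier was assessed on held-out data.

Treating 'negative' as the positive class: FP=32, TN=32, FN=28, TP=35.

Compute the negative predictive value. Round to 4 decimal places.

0.5333

NPV = TN/(TN+FN) = 32/(32+28) = 0.5333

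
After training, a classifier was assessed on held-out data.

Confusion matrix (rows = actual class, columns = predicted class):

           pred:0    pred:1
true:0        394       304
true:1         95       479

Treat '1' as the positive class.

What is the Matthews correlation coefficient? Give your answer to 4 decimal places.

0.4081

MCC = (TP·TN − FP·FN) / √((TP+FP)(TP+FN)(TN+FP)(TN+FN))
Numerator = 479·394 − 304·95 = 159846
Denominator = √(783·574·698·489) = √153404442324 = 391668.7916
MCC = 159846 / 391668.7916 = 0.4081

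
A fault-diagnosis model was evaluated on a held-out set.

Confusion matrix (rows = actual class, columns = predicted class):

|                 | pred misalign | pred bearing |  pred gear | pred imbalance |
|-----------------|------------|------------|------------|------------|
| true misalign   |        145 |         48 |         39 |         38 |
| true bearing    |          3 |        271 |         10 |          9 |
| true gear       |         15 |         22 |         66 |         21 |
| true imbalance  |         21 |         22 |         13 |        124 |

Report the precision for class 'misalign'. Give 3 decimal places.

0.788

One-vs-rest for 'misalign': TP = diagonal; FP = other classes predicted 'misalign'; FN = 'misalign' predicted as other.
precision = TP/(TP+FP).
misalign: TP=145, FP=3+15+21=39 → 145/184 = 0.7880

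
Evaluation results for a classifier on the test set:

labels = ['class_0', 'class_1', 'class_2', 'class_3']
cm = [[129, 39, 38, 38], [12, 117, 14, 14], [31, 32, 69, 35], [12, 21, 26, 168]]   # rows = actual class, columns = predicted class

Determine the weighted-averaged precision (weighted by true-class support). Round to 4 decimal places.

Per-class precision (TP/(TP+FP)):
  class_0: TP=129, FP=12+31+12=55 → 129/184 = 0.70109
  class_1: TP=117, FP=39+32+21=92 → 117/209 = 0.55981
  class_2: TP=69, FP=38+14+26=78 → 69/147 = 0.46939
  class_3: TP=168, FP=38+14+35=87 → 168/255 = 0.65882
Weighted-precision = Σ (supportᵢ/N)·precisionᵢ with N=795: (244/795)·0.70109 + (157/795)·0.55981 + (167/795)·0.46939 + (227/795)·0.65882 = 0.6124

0.6124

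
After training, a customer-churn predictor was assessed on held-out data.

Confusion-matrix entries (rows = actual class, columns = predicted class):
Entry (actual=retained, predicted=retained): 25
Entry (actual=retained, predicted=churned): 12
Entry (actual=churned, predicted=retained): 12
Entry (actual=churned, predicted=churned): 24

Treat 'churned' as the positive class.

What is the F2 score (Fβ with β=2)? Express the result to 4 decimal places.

0.6667

Fβ = (1+β²)·TP / ((1+β²)·TP + β²·FN + FP), with β²=4
= 5·24 / (5·24 + 4·12 + 12) = 0.6667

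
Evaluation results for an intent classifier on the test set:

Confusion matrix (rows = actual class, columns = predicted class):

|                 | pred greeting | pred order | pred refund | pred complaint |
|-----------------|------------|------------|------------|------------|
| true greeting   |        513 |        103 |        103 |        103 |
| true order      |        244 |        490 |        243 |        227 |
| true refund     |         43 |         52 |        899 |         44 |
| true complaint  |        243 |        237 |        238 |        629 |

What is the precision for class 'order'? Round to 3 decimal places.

0.556

One-vs-rest for 'order': TP = diagonal; FP = other classes predicted 'order'; FN = 'order' predicted as other.
precision = TP/(TP+FP).
order: TP=490, FP=103+52+237=392 → 490/882 = 0.5556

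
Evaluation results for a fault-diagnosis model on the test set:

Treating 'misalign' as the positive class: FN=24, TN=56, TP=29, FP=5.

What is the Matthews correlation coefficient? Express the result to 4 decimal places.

0.5072

MCC = (TP·TN − FP·FN) / √((TP+FP)(TP+FN)(TN+FP)(TN+FN))
Numerator = 29·56 − 5·24 = 1504
Denominator = √(34·53·61·80) = √8793760 = 2965.4275
MCC = 1504 / 2965.4275 = 0.5072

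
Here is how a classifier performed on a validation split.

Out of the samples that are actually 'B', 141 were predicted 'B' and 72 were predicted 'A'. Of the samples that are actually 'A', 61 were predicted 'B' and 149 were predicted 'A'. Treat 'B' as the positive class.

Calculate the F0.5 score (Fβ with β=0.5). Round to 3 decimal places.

Fβ = (1+β²)·TP / ((1+β²)·TP + β²·FN + FP), with β²=1/4
= 1.25·141 / (1.25·141 + 0.25·72 + 61) = 0.690

0.690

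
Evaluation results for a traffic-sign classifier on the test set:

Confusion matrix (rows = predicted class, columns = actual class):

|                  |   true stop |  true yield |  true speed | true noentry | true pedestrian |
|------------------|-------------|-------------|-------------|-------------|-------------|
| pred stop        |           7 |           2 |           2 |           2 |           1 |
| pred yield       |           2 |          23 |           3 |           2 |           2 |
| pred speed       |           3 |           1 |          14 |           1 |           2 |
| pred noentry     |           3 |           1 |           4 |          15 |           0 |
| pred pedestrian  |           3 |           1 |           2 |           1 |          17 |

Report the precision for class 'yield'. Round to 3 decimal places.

precision = TP/(TP+FP).
yield: TP=23, FP=2+3+2+2=9 → 23/32 = 0.7188

0.719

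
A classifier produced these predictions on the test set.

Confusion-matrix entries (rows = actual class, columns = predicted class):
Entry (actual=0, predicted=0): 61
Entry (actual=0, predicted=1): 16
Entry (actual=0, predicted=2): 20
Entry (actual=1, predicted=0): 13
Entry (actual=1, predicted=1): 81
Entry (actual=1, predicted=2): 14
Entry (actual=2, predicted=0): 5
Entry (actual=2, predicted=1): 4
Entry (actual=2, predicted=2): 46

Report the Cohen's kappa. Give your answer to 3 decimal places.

Observed agreement pₒ = trace/N = 188/260 = 0.7231
Expected agreement pₑ = Σ (rowᵢ·colᵢ)/N² = (97·79 + 108·101 + 55·80)/260² = 0.3398
κ = (pₒ − pₑ)/(1 − pₑ) = (0.7231 − 0.3398)/(1 − 0.3398) = 0.581

0.581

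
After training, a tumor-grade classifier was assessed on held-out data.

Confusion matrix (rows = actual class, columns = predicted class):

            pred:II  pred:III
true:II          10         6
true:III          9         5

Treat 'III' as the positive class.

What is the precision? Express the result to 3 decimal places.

0.455

Precision = TP/(TP+FP) = 5/(5+6) = 5/11 = 0.455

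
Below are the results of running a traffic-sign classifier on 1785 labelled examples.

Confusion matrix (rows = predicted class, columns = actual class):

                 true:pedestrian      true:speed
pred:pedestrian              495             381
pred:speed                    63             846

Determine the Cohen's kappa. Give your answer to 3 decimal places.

0.499

Observed agreement pₒ = trace/N = 1341/1785 = 0.7513
Expected agreement pₑ = Σ (rowᵢ·colᵢ)/N² = (558·876 + 1227·909)/1785² = 0.5035
κ = (pₒ − pₑ)/(1 − pₑ) = (0.7513 − 0.5035)/(1 − 0.5035) = 0.499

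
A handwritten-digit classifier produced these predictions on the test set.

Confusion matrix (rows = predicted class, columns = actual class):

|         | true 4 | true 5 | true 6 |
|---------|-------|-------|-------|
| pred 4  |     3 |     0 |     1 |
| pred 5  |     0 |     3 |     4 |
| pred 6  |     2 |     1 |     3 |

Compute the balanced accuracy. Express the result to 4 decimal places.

0.5750

Balanced accuracy = mean of per-class recall.
  4: recall = 3/5 = 0.60000
  5: recall = 3/4 = 0.75000
  6: recall = 3/8 = 0.37500
Mean = (0.60000 + 0.75000 + 0.37500) / 3 = 0.5750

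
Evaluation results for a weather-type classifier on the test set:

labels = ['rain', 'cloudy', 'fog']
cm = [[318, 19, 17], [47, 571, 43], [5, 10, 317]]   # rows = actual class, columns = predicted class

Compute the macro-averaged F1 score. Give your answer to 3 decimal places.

Per-class F1 score (2·TP/(2·TP+FP+FN)):
  rain: TP=318, FP=47+5=52, FN=19+17=36 → 636/724 = 0.8785
  cloudy: TP=571, FP=19+10=29, FN=47+43=90 → 1142/1261 = 0.9056
  fog: TP=317, FP=17+43=60, FN=5+10=15 → 634/709 = 0.8942
Macro-F1 score = mean = (0.8785 + 0.9056 + 0.8942) / 3 = 0.893

0.893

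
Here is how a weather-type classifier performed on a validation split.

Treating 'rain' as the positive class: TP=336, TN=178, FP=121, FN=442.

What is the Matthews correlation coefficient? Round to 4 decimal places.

0.0246

MCC = (TP·TN − FP·FN) / √((TP+FP)(TP+FN)(TN+FP)(TN+FN))
Numerator = 336·178 − 121·442 = 6326
Denominator = √(457·778·299·620) = √65911117480 = 256731.6059
MCC = 6326 / 256731.6059 = 0.0246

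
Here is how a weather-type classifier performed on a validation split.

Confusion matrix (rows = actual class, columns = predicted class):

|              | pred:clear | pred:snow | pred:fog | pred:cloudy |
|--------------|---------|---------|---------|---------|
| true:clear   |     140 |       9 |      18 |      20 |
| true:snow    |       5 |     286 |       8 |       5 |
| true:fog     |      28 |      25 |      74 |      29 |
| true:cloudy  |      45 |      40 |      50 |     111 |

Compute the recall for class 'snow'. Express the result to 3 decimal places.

0.941

recall = TP/(TP+FN).
snow: TP=286, FN=5+8+5=18 → 286/304 = 0.9408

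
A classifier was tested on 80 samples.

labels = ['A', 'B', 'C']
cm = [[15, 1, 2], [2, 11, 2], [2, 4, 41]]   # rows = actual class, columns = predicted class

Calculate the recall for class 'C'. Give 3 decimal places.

recall = TP/(TP+FN).
C: TP=41, FN=2+4=6 → 41/47 = 0.8723

0.872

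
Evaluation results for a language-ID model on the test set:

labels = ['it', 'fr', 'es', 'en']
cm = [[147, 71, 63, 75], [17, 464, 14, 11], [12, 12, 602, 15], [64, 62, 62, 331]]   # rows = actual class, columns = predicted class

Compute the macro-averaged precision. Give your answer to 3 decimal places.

Per-class precision (TP/(TP+FP)):
  it: TP=147, FP=17+12+64=93 → 147/240 = 0.6125
  fr: TP=464, FP=71+12+62=145 → 464/609 = 0.7619
  es: TP=602, FP=63+14+62=139 → 602/741 = 0.8124
  en: TP=331, FP=75+11+15=101 → 331/432 = 0.7662
Macro-precision = mean = (0.6125 + 0.7619 + 0.8124 + 0.7662) / 4 = 0.738

0.738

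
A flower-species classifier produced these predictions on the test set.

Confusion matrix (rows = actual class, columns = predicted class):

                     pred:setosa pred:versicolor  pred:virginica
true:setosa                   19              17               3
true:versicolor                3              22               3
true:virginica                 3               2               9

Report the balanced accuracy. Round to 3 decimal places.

Balanced accuracy = mean of per-class recall.
  setosa: recall = 19/39 = 0.4872
  versicolor: recall = 22/28 = 0.7857
  virginica: recall = 9/14 = 0.6429
Mean = (0.4872 + 0.7857 + 0.6429) / 3 = 0.639

0.639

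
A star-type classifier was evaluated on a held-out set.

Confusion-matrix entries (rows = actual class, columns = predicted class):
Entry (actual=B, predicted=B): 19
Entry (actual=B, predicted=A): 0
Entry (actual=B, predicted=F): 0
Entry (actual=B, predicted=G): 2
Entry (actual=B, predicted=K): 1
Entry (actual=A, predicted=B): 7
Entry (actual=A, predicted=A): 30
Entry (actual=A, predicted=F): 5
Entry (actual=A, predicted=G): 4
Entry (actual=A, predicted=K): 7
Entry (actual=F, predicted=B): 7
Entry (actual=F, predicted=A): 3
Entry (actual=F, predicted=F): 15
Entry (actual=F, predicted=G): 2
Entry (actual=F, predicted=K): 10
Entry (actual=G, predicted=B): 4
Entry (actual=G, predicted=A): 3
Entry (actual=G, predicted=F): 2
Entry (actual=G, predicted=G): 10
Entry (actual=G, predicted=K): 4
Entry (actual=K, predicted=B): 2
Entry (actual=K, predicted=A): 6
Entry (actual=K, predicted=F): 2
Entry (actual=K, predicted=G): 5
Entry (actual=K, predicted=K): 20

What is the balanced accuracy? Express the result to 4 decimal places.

0.5683

Balanced accuracy = mean of per-class recall.
  B: recall = 19/22 = 0.86364
  A: recall = 30/53 = 0.56604
  F: recall = 15/37 = 0.40541
  G: recall = 10/23 = 0.43478
  K: recall = 20/35 = 0.57143
Mean = (0.86364 + 0.56604 + 0.40541 + 0.43478 + 0.57143) / 5 = 0.5683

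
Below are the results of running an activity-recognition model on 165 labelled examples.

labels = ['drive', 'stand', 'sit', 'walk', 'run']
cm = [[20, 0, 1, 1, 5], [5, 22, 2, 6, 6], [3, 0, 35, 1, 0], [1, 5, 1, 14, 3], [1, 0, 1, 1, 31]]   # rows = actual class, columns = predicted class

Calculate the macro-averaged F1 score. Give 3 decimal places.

0.723

Per-class F1 score (2·TP/(2·TP+FP+FN)):
  drive: TP=20, FP=5+3+1+1=10, FN=0+1+1+5=7 → 40/57 = 0.7018
  stand: TP=22, FP=0+0+5+0=5, FN=5+2+6+6=19 → 44/68 = 0.6471
  sit: TP=35, FP=1+2+1+1=5, FN=3+0+1+0=4 → 70/79 = 0.8861
  walk: TP=14, FP=1+6+1+1=9, FN=1+5+1+3=10 → 28/47 = 0.5957
  run: TP=31, FP=5+6+0+3=14, FN=1+0+1+1=3 → 62/79 = 0.7848
Macro-F1 score = mean = (0.7018 + 0.6471 + 0.8861 + 0.5957 + 0.7848) / 5 = 0.723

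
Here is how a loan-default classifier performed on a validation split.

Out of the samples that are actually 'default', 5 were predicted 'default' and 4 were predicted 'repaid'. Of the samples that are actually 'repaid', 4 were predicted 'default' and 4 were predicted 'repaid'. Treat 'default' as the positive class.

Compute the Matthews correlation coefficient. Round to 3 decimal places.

0.056

MCC = (TP·TN − FP·FN) / √((TP+FP)(TP+FN)(TN+FP)(TN+FN))
Numerator = 5·4 − 4·4 = 4
Denominator = √(9·9·8·8) = √5184 = 72.0000
MCC = 4 / 72.0000 = 0.056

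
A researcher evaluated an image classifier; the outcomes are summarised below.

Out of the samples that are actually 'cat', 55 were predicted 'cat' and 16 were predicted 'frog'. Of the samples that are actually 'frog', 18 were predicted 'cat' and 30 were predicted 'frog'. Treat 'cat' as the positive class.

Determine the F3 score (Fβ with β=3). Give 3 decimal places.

Fβ = (1+β²)·TP / ((1+β²)·TP + β²·FN + FP), with β²=9
= 10·55 / (10·55 + 9·16 + 18) = 0.772

0.772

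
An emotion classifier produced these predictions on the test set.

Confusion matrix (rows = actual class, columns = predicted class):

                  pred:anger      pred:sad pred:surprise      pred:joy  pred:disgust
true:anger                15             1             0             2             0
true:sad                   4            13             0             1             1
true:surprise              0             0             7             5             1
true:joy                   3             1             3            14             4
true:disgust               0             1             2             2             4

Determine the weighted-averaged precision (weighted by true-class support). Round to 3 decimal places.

Per-class precision (TP/(TP+FP)):
  anger: TP=15, FP=4+0+3+0=7 → 15/22 = 0.6818
  sad: TP=13, FP=1+0+1+1=3 → 13/16 = 0.8125
  surprise: TP=7, FP=0+0+3+2=5 → 7/12 = 0.5833
  joy: TP=14, FP=2+1+5+2=10 → 14/24 = 0.5833
  disgust: TP=4, FP=0+1+1+4=6 → 4/10 = 0.4000
Weighted-precision = Σ (supportᵢ/N)·precisionᵢ with N=84: (18/84)·0.6818 + (19/84)·0.8125 + (13/84)·0.5833 + (25/84)·0.5833 + (9/84)·0.4000 = 0.637

0.637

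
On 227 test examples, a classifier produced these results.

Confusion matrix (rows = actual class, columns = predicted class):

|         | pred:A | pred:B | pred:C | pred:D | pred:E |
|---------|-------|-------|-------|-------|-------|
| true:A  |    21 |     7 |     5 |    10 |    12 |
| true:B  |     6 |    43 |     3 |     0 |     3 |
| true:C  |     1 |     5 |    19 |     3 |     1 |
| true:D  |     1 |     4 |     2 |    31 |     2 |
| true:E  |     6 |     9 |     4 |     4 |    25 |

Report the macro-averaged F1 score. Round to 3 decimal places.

0.607

Per-class F1 score (2·TP/(2·TP+FP+FN)):
  A: TP=21, FP=6+1+1+6=14, FN=7+5+10+12=34 → 42/90 = 0.4667
  B: TP=43, FP=7+5+4+9=25, FN=6+3+0+3=12 → 86/123 = 0.6992
  C: TP=19, FP=5+3+2+4=14, FN=1+5+3+1=10 → 38/62 = 0.6129
  D: TP=31, FP=10+0+3+4=17, FN=1+4+2+2=9 → 62/88 = 0.7045
  E: TP=25, FP=12+3+1+2=18, FN=6+9+4+4=23 → 50/91 = 0.5495
Macro-F1 score = mean = (0.4667 + 0.6992 + 0.6129 + 0.7045 + 0.5495) / 5 = 0.607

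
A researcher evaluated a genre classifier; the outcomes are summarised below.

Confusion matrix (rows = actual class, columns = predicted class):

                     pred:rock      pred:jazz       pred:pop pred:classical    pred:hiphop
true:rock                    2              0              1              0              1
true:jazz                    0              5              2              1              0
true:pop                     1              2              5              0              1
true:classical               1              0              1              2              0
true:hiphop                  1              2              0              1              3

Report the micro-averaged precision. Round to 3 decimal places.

Micro-averaging pools counts across classes: ΣTP=17, ΣFP=15, ΣFN=15.
Micro-precision = TP/(TP+FP) on pooled counts = 0.531 (equals overall accuracy in single-label multiclass).

0.531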